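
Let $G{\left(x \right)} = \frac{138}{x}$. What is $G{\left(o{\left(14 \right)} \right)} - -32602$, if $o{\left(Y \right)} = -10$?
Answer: $\frac{162941}{5} \approx 32588.0$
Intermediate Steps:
$G{\left(o{\left(14 \right)} \right)} - -32602 = \frac{138}{-10} - -32602 = 138 \left(- \frac{1}{10}\right) + 32602 = - \frac{69}{5} + 32602 = \frac{162941}{5}$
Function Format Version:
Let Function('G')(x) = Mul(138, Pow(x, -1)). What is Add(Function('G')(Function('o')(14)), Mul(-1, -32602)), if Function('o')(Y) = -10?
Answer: Rational(162941, 5) ≈ 32588.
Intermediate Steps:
Add(Function('G')(Function('o')(14)), Mul(-1, -32602)) = Add(Mul(138, Pow(-10, -1)), Mul(-1, -32602)) = Add(Mul(138, Rational(-1, 10)), 32602) = Add(Rational(-69, 5), 32602) = Rational(162941, 5)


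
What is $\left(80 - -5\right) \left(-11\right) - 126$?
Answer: $-1061$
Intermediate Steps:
$\left(80 - -5\right) \left(-11\right) - 126 = \left(80 + 5\right) \left(-11\right) - 126 = 85 \left(-11\right) - 126 = -935 - 126 = -1061$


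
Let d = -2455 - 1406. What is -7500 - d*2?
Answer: 222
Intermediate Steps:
d = -3861
-7500 - d*2 = -7500 - (-3861)*2 = -7500 - 1*(-7722) = -7500 + 7722 = 222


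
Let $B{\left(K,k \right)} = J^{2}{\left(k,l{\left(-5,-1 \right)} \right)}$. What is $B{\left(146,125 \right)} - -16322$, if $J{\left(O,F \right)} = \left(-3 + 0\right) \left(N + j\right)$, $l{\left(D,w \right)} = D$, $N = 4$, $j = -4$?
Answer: $16322$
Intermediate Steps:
$J{\left(O,F \right)} = 0$ ($J{\left(O,F \right)} = \left(-3 + 0\right) \left(4 - 4\right) = \left(-3\right) 0 = 0$)
$B{\left(K,k \right)} = 0$ ($B{\left(K,k \right)} = 0^{2} = 0$)
$B{\left(146,125 \right)} - -16322 = 0 - -16322 = 0 + 16322 = 16322$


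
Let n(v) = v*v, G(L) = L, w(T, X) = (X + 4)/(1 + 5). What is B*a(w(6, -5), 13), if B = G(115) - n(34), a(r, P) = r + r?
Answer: 347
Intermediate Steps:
w(T, X) = 2/3 + X/6 (w(T, X) = (4 + X)/6 = (4 + X)*(1/6) = 2/3 + X/6)
a(r, P) = 2*r
n(v) = v**2
B = -1041 (B = 115 - 1*34**2 = 115 - 1*1156 = 115 - 1156 = -1041)
B*a(w(6, -5), 13) = -2082*(2/3 + (1/6)*(-5)) = -2082*(2/3 - 5/6) = -2082*(-1)/6 = -1041*(-1/3) = 347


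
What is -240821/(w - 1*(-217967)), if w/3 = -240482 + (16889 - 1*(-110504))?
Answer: 240821/121300 ≈ 1.9853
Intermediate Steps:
w = -339267 (w = 3*(-240482 + (16889 - 1*(-110504))) = 3*(-240482 + (16889 + 110504)) = 3*(-240482 + 127393) = 3*(-113089) = -339267)
-240821/(w - 1*(-217967)) = -240821/(-339267 - 1*(-217967)) = -240821/(-339267 + 217967) = -240821/(-121300) = -240821*(-1/121300) = 240821/121300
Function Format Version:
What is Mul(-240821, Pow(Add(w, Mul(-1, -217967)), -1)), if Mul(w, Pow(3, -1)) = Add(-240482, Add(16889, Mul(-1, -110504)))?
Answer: Rational(240821, 121300) ≈ 1.9853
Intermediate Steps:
w = -339267 (w = Mul(3, Add(-240482, Add(16889, Mul(-1, -110504)))) = Mul(3, Add(-240482, Add(16889, 110504))) = Mul(3, Add(-240482, 127393)) = Mul(3, -113089) = -339267)
Mul(-240821, Pow(Add(w, Mul(-1, -217967)), -1)) = Mul(-240821, Pow(Add(-339267, Mul(-1, -217967)), -1)) = Mul(-240821, Pow(Add(-339267, 217967), -1)) = Mul(-240821, Pow(-121300, -1)) = Mul(-240821, Rational(-1, 121300)) = Rational(240821, 121300)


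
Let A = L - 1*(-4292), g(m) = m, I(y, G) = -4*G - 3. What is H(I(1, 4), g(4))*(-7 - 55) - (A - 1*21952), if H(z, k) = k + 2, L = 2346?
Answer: 14942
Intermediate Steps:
I(y, G) = -3 - 4*G
H(z, k) = 2 + k
A = 6638 (A = 2346 - 1*(-4292) = 2346 + 4292 = 6638)
H(I(1, 4), g(4))*(-7 - 55) - (A - 1*21952) = (2 + 4)*(-7 - 55) - (6638 - 1*21952) = 6*(-62) - (6638 - 21952) = -372 - 1*(-15314) = -372 + 15314 = 14942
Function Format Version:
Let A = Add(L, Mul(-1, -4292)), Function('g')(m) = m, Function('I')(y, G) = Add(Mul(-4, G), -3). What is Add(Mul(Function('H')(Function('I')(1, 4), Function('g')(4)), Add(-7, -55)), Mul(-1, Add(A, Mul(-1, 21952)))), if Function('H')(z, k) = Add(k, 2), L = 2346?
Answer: 14942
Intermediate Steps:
Function('I')(y, G) = Add(-3, Mul(-4, G))
Function('H')(z, k) = Add(2, k)
A = 6638 (A = Add(2346, Mul(-1, -4292)) = Add(2346, 4292) = 6638)
Add(Mul(Function('H')(Function('I')(1, 4), Function('g')(4)), Add(-7, -55)), Mul(-1, Add(A, Mul(-1, 21952)))) = Add(Mul(Add(2, 4), Add(-7, -55)), Mul(-1, Add(6638, Mul(-1, 21952)))) = Add(Mul(6, -62), Mul(-1, Add(6638, -21952))) = Add(-372, Mul(-1, -15314)) = Add(-372, 15314) = 14942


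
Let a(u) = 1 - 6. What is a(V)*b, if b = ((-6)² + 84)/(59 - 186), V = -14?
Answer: 600/127 ≈ 4.7244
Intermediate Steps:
a(u) = -5
b = -120/127 (b = (36 + 84)/(-127) = 120*(-1/127) = -120/127 ≈ -0.94488)
a(V)*b = -5*(-120/127) = 600/127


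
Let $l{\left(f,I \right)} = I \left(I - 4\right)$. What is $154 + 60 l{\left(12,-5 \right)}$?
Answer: $2854$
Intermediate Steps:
$l{\left(f,I \right)} = I \left(-4 + I\right)$
$154 + 60 l{\left(12,-5 \right)} = 154 + 60 \left(- 5 \left(-4 - 5\right)\right) = 154 + 60 \left(\left(-5\right) \left(-9\right)\right) = 154 + 60 \cdot 45 = 154 + 2700 = 2854$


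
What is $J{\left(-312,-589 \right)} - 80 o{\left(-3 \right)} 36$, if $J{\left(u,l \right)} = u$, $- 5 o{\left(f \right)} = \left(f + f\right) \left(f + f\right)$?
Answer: $20424$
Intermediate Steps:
$o{\left(f \right)} = - \frac{4 f^{2}}{5}$ ($o{\left(f \right)} = - \frac{\left(f + f\right) \left(f + f\right)}{5} = - \frac{2 f 2 f}{5} = - \frac{4 f^{2}}{5}$)
$J{\left(-312,-589 \right)} - 80 o{\left(-3 \right)} 36 = -312 - 80 \left(- \frac{4 \left(-3\right)^{2}}{5}\right) 36 = -312 - 80 \left(\left(- \frac{4}{5}\right) 9\right) 36 = -312 - 80 \left(- \frac{36}{5}\right) 36 = -312 - \left(-576\right) 36 = -312 - -20736 = -312 + 20736 = 20424$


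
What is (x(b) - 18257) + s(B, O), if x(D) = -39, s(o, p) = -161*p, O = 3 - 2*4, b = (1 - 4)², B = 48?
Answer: -17491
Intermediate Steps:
b = 9 (b = (-3)² = 9)
O = -5 (O = 3 - 8 = -5)
(x(b) - 18257) + s(B, O) = (-39 - 18257) - 161*(-5) = -18296 + 805 = -17491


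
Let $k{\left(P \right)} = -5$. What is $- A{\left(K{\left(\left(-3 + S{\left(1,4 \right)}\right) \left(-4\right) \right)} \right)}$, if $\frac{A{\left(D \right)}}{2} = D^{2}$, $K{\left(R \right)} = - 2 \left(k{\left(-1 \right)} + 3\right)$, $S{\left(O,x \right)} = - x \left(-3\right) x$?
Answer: $-32$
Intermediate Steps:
$S{\left(O,x \right)} = 3 x^{2}$ ($S{\left(O,x \right)} = - - 3 x x = - \left(-3\right) x^{2} = 3 x^{2}$)
$K{\left(R \right)} = 4$ ($K{\left(R \right)} = - 2 \left(-5 + 3\right) = \left(-2\right) \left(-2\right) = 4$)
$A{\left(D \right)} = 2 D^{2}$
$- A{\left(K{\left(\left(-3 + S{\left(1,4 \right)}\right) \left(-4\right) \right)} \right)} = - 2 \cdot 4^{2} = - 2 \cdot 16 = \left(-1\right) 32 = -32$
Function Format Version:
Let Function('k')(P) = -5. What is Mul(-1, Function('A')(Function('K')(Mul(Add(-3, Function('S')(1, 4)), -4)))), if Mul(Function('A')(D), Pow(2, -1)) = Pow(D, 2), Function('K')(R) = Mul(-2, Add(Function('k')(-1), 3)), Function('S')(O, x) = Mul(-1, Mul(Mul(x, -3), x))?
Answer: -32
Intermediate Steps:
Function('S')(O, x) = Mul(3, Pow(x, 2)) (Function('S')(O, x) = Mul(-1, Mul(Mul(-3, x), x)) = Mul(-1, Mul(-3, Pow(x, 2))) = Mul(3, Pow(x, 2)))
Function('K')(R) = 4 (Function('K')(R) = Mul(-2, Add(-5, 3)) = Mul(-2, -2) = 4)
Function('A')(D) = Mul(2, Pow(D, 2))
Mul(-1, Function('A')(Function('K')(Mul(Add(-3, Function('S')(1, 4)), -4)))) = Mul(-1, Mul(2, Pow(4, 2))) = Mul(-1, Mul(2, 16)) = Mul(-1, 32) = -32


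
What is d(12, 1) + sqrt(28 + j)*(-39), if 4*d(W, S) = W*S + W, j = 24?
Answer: 6 - 78*sqrt(13) ≈ -275.23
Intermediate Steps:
d(W, S) = W/4 + S*W/4 (d(W, S) = (W*S + W)/4 = (S*W + W)/4 = (W + S*W)/4 = W/4 + S*W/4)
d(12, 1) + sqrt(28 + j)*(-39) = (1/4)*12*(1 + 1) + sqrt(28 + 24)*(-39) = (1/4)*12*2 + sqrt(52)*(-39) = 6 + (2*sqrt(13))*(-39) = 6 - 78*sqrt(13)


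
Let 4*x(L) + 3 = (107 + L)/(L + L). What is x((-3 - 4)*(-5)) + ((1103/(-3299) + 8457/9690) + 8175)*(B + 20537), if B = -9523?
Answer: 6716519998722409/74590390 ≈ 9.0045e+7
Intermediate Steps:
x(L) = -¾ + (107 + L)/(8*L) (x(L) = -¾ + ((107 + L)/(L + L))/4 = -¾ + ((107 + L)/((2*L)))/4 = -¾ + ((107 + L)*(1/(2*L)))/4 = -¾ + ((107 + L)/(2*L))/4 = -¾ + (107 + L)/(8*L))
x((-3 - 4)*(-5)) + ((1103/(-3299) + 8457/9690) + 8175)*(B + 20537) = (107 - 5*(-3 - 4)*(-5))/(8*(((-3 - 4)*(-5)))) + ((1103/(-3299) + 8457/9690) + 8175)*(-9523 + 20537) = (107 - (-35)*(-5))/(8*((-7*(-5)))) + ((1103*(-1/3299) + 8457*(1/9690)) + 8175)*11014 = (⅛)*(107 - 5*35)/35 + ((-1103/3299 + 2819/3230) + 8175)*11014 = (⅛)*(1/35)*(107 - 175) + (5737191/10655770 + 8175)*11014 = (⅛)*(1/35)*(-68) + (87116656941/10655770)*11014 = -17/70 + 479751429774087/5327885 = 6716519998722409/74590390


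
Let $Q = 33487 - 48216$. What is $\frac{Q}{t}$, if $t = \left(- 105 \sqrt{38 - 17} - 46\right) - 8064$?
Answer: $\frac{23890438}{13108115} - \frac{309309 \sqrt{21}}{13108115} \approx 1.7144$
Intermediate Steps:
$Q = -14729$ ($Q = 33487 - 48216 = -14729$)
$t = -8110 - 105 \sqrt{21}$ ($t = \left(- 105 \sqrt{21} - 46\right) - 8064 = \left(-46 - 105 \sqrt{21}\right) - 8064 = -8110 - 105 \sqrt{21} \approx -8591.2$)
$\frac{Q}{t} = - \frac{14729}{-8110 - 105 \sqrt{21}}$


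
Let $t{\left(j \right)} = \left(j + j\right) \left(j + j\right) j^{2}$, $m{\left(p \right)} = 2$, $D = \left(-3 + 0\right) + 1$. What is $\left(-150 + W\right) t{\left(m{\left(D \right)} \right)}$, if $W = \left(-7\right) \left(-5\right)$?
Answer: $-7360$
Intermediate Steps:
$D = -2$ ($D = -3 + 1 = -2$)
$W = 35$
$t{\left(j \right)} = 4 j^{4}$ ($t{\left(j \right)} = 2 j 2 j j^{2} = 4 j^{2} j^{2} = 4 j^{4}$)
$\left(-150 + W\right) t{\left(m{\left(D \right)} \right)} = \left(-150 + 35\right) 4 \cdot 2^{4} = - 115 \cdot 4 \cdot 16 = \left(-115\right) 64 = -7360$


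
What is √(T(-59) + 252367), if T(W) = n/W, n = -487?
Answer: 6*√24403285/59 ≈ 502.37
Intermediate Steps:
T(W) = -487/W
√(T(-59) + 252367) = √(-487/(-59) + 252367) = √(-487*(-1/59) + 252367) = √(487/59 + 252367) = √(14890140/59) = 6*√24403285/59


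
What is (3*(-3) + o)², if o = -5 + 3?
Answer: 121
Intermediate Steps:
o = -2
(3*(-3) + o)² = (3*(-3) - 2)² = (-9 - 2)² = (-11)² = 121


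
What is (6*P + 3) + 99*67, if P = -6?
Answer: 6600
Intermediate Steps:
(6*P + 3) + 99*67 = (6*(-6) + 3) + 99*67 = (-36 + 3) + 6633 = -33 + 6633 = 6600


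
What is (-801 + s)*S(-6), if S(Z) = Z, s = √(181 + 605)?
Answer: 4806 - 6*√786 ≈ 4637.8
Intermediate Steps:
s = √786 ≈ 28.036
(-801 + s)*S(-6) = (-801 + √786)*(-6) = 4806 - 6*√786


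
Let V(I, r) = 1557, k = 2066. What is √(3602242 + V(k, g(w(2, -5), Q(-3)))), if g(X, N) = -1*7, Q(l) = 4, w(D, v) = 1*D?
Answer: √3603799 ≈ 1898.4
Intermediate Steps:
w(D, v) = D
g(X, N) = -7
√(3602242 + V(k, g(w(2, -5), Q(-3)))) = √(3602242 + 1557) = √3603799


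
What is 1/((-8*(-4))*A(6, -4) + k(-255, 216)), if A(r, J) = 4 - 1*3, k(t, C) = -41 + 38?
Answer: 1/29 ≈ 0.034483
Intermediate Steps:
k(t, C) = -3
A(r, J) = 1 (A(r, J) = 4 - 3 = 1)
1/((-8*(-4))*A(6, -4) + k(-255, 216)) = 1/(-8*(-4)*1 - 3) = 1/(32*1 - 3) = 1/(32 - 3) = 1/29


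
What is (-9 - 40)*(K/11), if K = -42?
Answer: 2058/11 ≈ 187.09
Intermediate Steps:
(-9 - 40)*(K/11) = (-9 - 40)*(-42/11) = -(-2058)/11 = -49*(-42/11) = 2058/11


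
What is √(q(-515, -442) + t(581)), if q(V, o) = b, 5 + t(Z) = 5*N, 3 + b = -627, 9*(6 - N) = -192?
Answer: I*√4485/3 ≈ 22.323*I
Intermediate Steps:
N = 82/3 (N = 6 - ⅑*(-192) = 6 + 64/3 = 82/3 ≈ 27.333)
b = -630 (b = -3 - 627 = -630)
t(Z) = 395/3 (t(Z) = -5 + 5*(82/3) = -5 + 410/3 = 395/3)
q(V, o) = -630
√(q(-515, -442) + t(581)) = √(-630 + 395/3) = √(-1495/3) = I*√4485/3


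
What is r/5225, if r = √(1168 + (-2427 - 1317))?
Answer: 4*I*√161/5225 ≈ 0.0097137*I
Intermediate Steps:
r = 4*I*√161 (r = √(1168 - 3744) = √(-2576) = 4*I*√161 ≈ 50.754*I)
r/5225 = (4*I*√161)/5225 = (4*I*√161)*(1/5225) = 4*I*√161/5225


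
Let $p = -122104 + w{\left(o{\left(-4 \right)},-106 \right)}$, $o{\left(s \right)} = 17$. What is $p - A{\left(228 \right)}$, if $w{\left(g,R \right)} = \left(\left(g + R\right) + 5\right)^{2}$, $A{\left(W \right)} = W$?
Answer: $-115276$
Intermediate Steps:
$w{\left(g,R \right)} = \left(5 + R + g\right)^{2}$ ($w{\left(g,R \right)} = \left(\left(R + g\right) + 5\right)^{2} = \left(5 + R + g\right)^{2}$)
$p = -115048$ ($p = -122104 + \left(5 - 106 + 17\right)^{2} = -122104 + \left(-84\right)^{2} = -122104 + 7056 = -115048$)
$p - A{\left(228 \right)} = -115048 - 228 = -115276$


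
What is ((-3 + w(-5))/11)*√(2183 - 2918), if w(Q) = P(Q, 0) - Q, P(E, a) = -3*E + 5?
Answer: 14*I*√15 ≈ 54.222*I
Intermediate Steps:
P(E, a) = 5 - 3*E
w(Q) = 5 - 4*Q (w(Q) = (5 - 3*Q) - Q = 5 - 4*Q)
((-3 + w(-5))/11)*√(2183 - 2918) = ((-3 + (5 - 4*(-5)))/11)*√(2183 - 2918) = ((-3 + (5 + 20))*(1/11))*√(-735) = ((-3 + 25)*(1/11))*(7*I*√15) = (22*(1/11))*(7*I*√15) = 2*(7*I*√15) = 14*I*√15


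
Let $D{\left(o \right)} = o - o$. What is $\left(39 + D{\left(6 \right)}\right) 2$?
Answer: $78$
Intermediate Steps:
$D{\left(o \right)} = 0$
$\left(39 + D{\left(6 \right)}\right) 2 = \left(39 + 0\right) 2 = 39 \cdot 2 = 78$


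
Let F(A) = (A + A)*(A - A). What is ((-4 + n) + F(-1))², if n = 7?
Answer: 9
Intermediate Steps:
F(A) = 0 (F(A) = (2*A)*0 = 0)
((-4 + n) + F(-1))² = ((-4 + 7) + 0)² = (3 + 0)² = 3² = 9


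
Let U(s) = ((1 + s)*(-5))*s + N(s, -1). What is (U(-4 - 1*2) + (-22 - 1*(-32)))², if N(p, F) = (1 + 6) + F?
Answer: 17956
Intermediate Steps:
N(p, F) = 7 + F
U(s) = 6 + s*(-5 - 5*s) (U(s) = ((1 + s)*(-5))*s + (7 - 1) = (-5 - 5*s)*s + 6 = s*(-5 - 5*s) + 6 = 6 + s*(-5 - 5*s))
(U(-4 - 1*2) + (-22 - 1*(-32)))² = ((6 - 5*(-4 - 1*2) - 5*(-4 - 1*2)²) + (-22 - 1*(-32)))² = ((6 - 5*(-4 - 2) - 5*(-4 - 2)²) + (-22 + 32))² = ((6 - 5*(-6) - 5*(-6)²) + 10)² = ((6 + 30 - 5*36) + 10)² = ((6 + 30 - 180) + 10)² = (-144 + 10)² = (-134)² = 17956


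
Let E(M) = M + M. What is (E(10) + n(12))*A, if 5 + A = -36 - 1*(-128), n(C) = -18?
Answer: 174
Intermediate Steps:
E(M) = 2*M
A = 87 (A = -5 + (-36 - 1*(-128)) = -5 + (-36 + 128) = -5 + 92 = 87)
(E(10) + n(12))*A = (2*10 - 18)*87 = (20 - 18)*87 = 2*87 = 174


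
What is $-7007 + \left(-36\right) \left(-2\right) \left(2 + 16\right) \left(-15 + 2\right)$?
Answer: $-23855$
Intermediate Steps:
$-7007 + \left(-36\right) \left(-2\right) \left(2 + 16\right) \left(-15 + 2\right) = -7007 + 72 \cdot 18 \left(-13\right) = -7007 + 72 \left(-234\right) = -7007 - 16848 = -23855$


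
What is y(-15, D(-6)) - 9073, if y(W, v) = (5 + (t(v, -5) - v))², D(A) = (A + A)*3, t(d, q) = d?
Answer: -9048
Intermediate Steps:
D(A) = 6*A (D(A) = (2*A)*3 = 6*A)
y(W, v) = 25 (y(W, v) = (5 + (v - v))² = (5 + 0)² = 5² = 25)
y(-15, D(-6)) - 9073 = 25 - 9073 = -9048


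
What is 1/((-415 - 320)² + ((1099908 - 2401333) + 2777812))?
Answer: 1/2016612 ≈ 4.9588e-7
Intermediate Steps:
1/((-415 - 320)² + ((1099908 - 2401333) + 2777812)) = 1/((-735)² + (-1301425 + 2777812)) = 1/(540225 + 1476387) = 1/2016612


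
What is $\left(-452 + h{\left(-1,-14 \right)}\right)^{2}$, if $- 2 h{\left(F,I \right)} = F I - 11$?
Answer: $\frac{822649}{4} \approx 2.0566 \cdot 10^{5}$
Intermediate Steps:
$h{\left(F,I \right)} = \frac{11}{2} - \frac{F I}{2}$ ($h{\left(F,I \right)} = - \frac{F I - 11}{2} = - \frac{-11 + F I}{2} = \frac{11}{2} - \frac{F I}{2}$)
$\left(-452 + h{\left(-1,-14 \right)}\right)^{2} = \left(-452 + \left(\frac{11}{2} - \left(- \frac{1}{2}\right) \left(-14\right)\right)\right)^{2} = \left(-452 + \left(\frac{11}{2} - 7\right)\right)^{2} = \left(-452 - \frac{3}{2}\right)^{2} = \left(- \frac{907}{2}\right)^{2} = \frac{822649}{4}$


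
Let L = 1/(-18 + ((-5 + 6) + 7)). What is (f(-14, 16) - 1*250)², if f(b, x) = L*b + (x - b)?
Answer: 1194649/25 ≈ 47786.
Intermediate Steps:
L = -⅒ (L = 1/(-18 + (1 + 7)) = 1/(-18 + 8) = 1/(-10) = -⅒ ≈ -0.10000)
f(b, x) = x - 11*b/10 (f(b, x) = -b/10 + (x - b) = x - 11*b/10)
(f(-14, 16) - 1*250)² = ((16 - 11/10*(-14)) - 1*250)² = ((16 + 77/5) - 250)² = (157/5 - 250)² = (-1093/5)² = 1194649/25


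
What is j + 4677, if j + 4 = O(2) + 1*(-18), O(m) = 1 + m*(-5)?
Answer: 4646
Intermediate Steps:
O(m) = 1 - 5*m
j = -31 (j = -4 + ((1 - 5*2) + 1*(-18)) = -4 + ((1 - 10) - 18) = -4 + (-9 - 18) = -4 - 27 = -31)
j + 4677 = -31 + 4677 = 4646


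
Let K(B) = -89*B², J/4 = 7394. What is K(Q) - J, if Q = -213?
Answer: -4067417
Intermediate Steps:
J = 29576 (J = 4*7394 = 29576)
K(Q) - J = -89*(-213)² - 1*29576 = -89*45369 - 29576 = -4037841 - 29576 = -4067417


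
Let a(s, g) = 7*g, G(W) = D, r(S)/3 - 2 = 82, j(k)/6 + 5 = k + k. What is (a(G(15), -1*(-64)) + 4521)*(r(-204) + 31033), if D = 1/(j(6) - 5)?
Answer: 155455165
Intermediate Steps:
j(k) = -30 + 12*k (j(k) = -30 + 6*(k + k) = -30 + 6*(2*k) = -30 + 12*k)
r(S) = 252 (r(S) = 6 + 3*82 = 6 + 246 = 252)
D = 1/37 (D = 1/((-30 + 12*6) - 5) = 1/((-30 + 72) - 5) = 1/(42 - 5) = 1/37 ≈ 0.027027)
G(W) = 1/37
(a(G(15), -1*(-64)) + 4521)*(r(-204) + 31033) = (7*(-1*(-64)) + 4521)*(252 + 31033) = (7*64 + 4521)*31285 = (448 + 4521)*31285 = 4969*31285 = 155455165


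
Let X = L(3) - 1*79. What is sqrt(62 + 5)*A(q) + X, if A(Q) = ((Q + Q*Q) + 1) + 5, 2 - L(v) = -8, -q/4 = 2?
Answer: -69 + 62*sqrt(67) ≈ 438.49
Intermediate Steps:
q = -8 (q = -4*2 = -8)
L(v) = 10 (L(v) = 2 - 1*(-8) = 2 + 8 = 10)
X = -69 (X = 10 - 1*79 = 10 - 79 = -69)
A(Q) = 6 + Q + Q**2 (A(Q) = ((Q + Q**2) + 1) + 5 = (1 + Q + Q**2) + 5 = 6 + Q + Q**2)
sqrt(62 + 5)*A(q) + X = sqrt(62 + 5)*(6 - 8 + (-8)**2) - 69 = sqrt(67)*(6 - 8 + 64) - 69 = sqrt(67)*62 - 69 = 62*sqrt(67) - 69 = -69 + 62*sqrt(67)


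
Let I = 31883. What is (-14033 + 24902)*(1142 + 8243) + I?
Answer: 102037448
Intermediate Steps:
(-14033 + 24902)*(1142 + 8243) + I = (-14033 + 24902)*(1142 + 8243) + 31883 = 10869*9385 + 31883 = 102005565 + 31883 = 102037448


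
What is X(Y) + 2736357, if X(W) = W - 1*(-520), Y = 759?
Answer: 2737636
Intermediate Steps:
X(W) = 520 + W (X(W) = W + 520 = 520 + W)
X(Y) + 2736357 = (520 + 759) + 2736357 = 1279 + 2736357 = 2737636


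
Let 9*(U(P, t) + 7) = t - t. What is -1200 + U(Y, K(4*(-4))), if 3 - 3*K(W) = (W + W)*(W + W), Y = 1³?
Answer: -1207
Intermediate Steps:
Y = 1
K(W) = 1 - 4*W²/3 (K(W) = 1 - (W + W)*(W + W)/3 = 1 - 2*W*2*W/3 = 1 - 4*W²/3)
U(P, t) = -7 (U(P, t) = -7 + (t - t)/9 = -7 + (⅑)*0 = -7 + 0 = -7)
-1200 + U(Y, K(4*(-4))) = -1200 - 7 = -1207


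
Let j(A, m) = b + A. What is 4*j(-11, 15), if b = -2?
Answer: -52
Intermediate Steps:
j(A, m) = -2 + A
4*j(-11, 15) = 4*(-2 - 11) = 4*(-13) = -52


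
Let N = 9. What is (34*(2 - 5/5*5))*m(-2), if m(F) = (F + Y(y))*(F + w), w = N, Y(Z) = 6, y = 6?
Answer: -2856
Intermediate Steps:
w = 9
m(F) = (6 + F)*(9 + F) (m(F) = (F + 6)*(F + 9) = (6 + F)*(9 + F))
(34*(2 - 5/5*5))*m(-2) = (34*(2 - 5/5*5))*(54 + (-2)**2 + 15*(-2)) = (34*(2 - 5*1/5*5))*(54 + 4 - 30) = (34*(2 - 1*5))*28 = (34*(2 - 5))*28 = (34*(-3))*28 = -102*28 = -2856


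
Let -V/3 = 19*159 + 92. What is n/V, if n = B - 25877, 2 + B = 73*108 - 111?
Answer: 1646/849 ≈ 1.9388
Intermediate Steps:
B = 7771 (B = -2 + (73*108 - 111) = -2 + (7884 - 111) = -2 + 7773 = 7771)
V = -9339 (V = -3*(19*159 + 92) = -3*(3021 + 92) = -3*3113 = -9339)
n = -18106 (n = 7771 - 25877 = -18106)
n/V = -18106/(-9339) = -18106*(-1/9339) = 1646/849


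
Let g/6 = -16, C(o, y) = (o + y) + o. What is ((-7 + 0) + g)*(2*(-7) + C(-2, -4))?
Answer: 2266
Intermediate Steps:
C(o, y) = y + 2*o
g = -96 (g = 6*(-16) = -96)
((-7 + 0) + g)*(2*(-7) + C(-2, -4)) = ((-7 + 0) - 96)*(2*(-7) + (-4 + 2*(-2))) = (-7 - 96)*(-14 + (-4 - 4)) = -103*(-14 - 8) = -103*(-22) = 2266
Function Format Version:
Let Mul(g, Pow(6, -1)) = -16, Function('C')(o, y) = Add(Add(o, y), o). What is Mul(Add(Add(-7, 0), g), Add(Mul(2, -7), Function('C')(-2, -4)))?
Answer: 2266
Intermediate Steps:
Function('C')(o, y) = Add(y, Mul(2, o))
g = -96 (g = Mul(6, -16) = -96)
Mul(Add(Add(-7, 0), g), Add(Mul(2, -7), Function('C')(-2, -4))) = Mul(Add(Add(-7, 0), -96), Add(Mul(2, -7), Add(-4, Mul(2, -2)))) = Mul(Add(-7, -96), Add(-14, Add(-4, -4))) = Mul(-103, Add(-14, -8)) = Mul(-103, -22) = 2266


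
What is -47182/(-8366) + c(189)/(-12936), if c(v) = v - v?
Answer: 23591/4183 ≈ 5.6397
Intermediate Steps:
c(v) = 0
-47182/(-8366) + c(189)/(-12936) = -47182/(-8366) + 0/(-12936) = -47182*(-1/8366) + 0*(-1/12936) = 23591/4183 + 0 = 23591/4183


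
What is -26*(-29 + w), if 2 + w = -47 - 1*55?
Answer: 3458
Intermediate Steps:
w = -104 (w = -2 + (-47 - 1*55) = -2 + (-47 - 55) = -2 - 102 = -104)
-26*(-29 + w) = -26*(-29 - 104) = -26*(-133) = 3458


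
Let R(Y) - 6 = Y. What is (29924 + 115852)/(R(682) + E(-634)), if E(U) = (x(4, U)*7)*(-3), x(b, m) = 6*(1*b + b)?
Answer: -9111/20 ≈ -455.55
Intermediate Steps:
R(Y) = 6 + Y
x(b, m) = 12*b (x(b, m) = 6*(b + b) = 6*(2*b) = 12*b)
E(U) = -1008 (E(U) = ((12*4)*7)*(-3) = (48*7)*(-3) = 336*(-3) = -1008)
(29924 + 115852)/(R(682) + E(-634)) = (29924 + 115852)/((6 + 682) - 1008) = 145776/(688 - 1008) = 145776/(-320) = 145776*(-1/320) = -9111/20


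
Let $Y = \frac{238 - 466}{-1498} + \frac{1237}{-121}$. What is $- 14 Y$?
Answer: $\frac{1825438}{12947} \approx 140.99$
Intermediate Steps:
$Y = - \frac{912719}{90629}$ ($Y = \left(238 - 466\right) \left(- \frac{1}{1498}\right) + 1237 \left(- \frac{1}{121}\right) = \left(-228\right) \left(- \frac{1}{1498}\right) - \frac{1237}{121} = \frac{114}{749} - \frac{1237}{121} = - \frac{912719}{90629} \approx -10.071$)
$- 14 Y = \left(-14\right) \left(- \frac{912719}{90629}\right) = \frac{1825438}{12947}$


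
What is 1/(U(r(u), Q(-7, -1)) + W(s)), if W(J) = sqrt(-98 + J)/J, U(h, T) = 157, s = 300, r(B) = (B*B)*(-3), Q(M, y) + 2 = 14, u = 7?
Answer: 7065000/1109204899 - 150*sqrt(202)/1109204899 ≈ 0.0063675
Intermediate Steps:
Q(M, y) = 12 (Q(M, y) = -2 + 14 = 12)
r(B) = -3*B**2 (r(B) = B**2*(-3) = -3*B**2)
W(J) = sqrt(-98 + J)/J
1/(U(r(u), Q(-7, -1)) + W(s)) = 1/(157 + sqrt(-98 + 300)/300) = 1/(157 + sqrt(202)/300)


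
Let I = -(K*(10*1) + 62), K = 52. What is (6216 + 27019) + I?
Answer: 32653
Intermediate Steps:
I = -582 (I = -(52*(10*1) + 62) = -(52*10 + 62) = -(520 + 62) = -1*582 = -582)
(6216 + 27019) + I = (6216 + 27019) - 582 = 33235 - 582 = 32653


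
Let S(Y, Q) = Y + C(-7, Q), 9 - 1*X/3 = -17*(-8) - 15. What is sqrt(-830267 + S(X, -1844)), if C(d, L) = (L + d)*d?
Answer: I*sqrt(817646) ≈ 904.24*I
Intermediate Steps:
X = -336 (X = 27 - 3*(-17*(-8) - 15) = 27 - 3*(136 - 15) = 27 - 3*121 = 27 - 363 = -336)
C(d, L) = d*(L + d)
S(Y, Q) = 49 + Y - 7*Q (S(Y, Q) = Y - 7*(Q - 7) = Y - 7*(-7 + Q) = Y + (49 - 7*Q) = 49 + Y - 7*Q)
sqrt(-830267 + S(X, -1844)) = sqrt(-830267 + (49 - 336 - 7*(-1844))) = sqrt(-830267 + (49 - 336 + 12908)) = sqrt(-830267 + 12621) = sqrt(-817646) = I*sqrt(817646)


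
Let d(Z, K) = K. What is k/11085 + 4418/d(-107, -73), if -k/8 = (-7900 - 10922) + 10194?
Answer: -14644926/269735 ≈ -54.294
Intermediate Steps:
k = 69024 (k = -8*((-7900 - 10922) + 10194) = -8*(-18822 + 10194) = -8*(-8628) = 69024)
k/11085 + 4418/d(-107, -73) = 69024/11085 + 4418/(-73) = 69024*(1/11085) + 4418*(-1/73) = 23008/3695 - 4418/73 = -14644926/269735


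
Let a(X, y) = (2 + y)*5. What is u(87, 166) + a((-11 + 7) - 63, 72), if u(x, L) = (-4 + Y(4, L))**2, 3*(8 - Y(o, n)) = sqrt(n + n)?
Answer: 3806/9 - 16*sqrt(83)/3 ≈ 374.30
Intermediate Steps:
Y(o, n) = 8 - sqrt(2)*sqrt(n)/3 (Y(o, n) = 8 - sqrt(n + n)/3 = 8 - sqrt(2)*sqrt(n)/3)
a(X, y) = 10 + 5*y
u(x, L) = (4 - sqrt(2)*sqrt(L)/3)**2 (u(x, L) = (-4 + (8 - sqrt(2)*sqrt(L)/3))**2 = (4 - sqrt(2)*sqrt(L)/3)**2)
u(87, 166) + a((-11 + 7) - 63, 72) = (-12 + sqrt(2)*sqrt(166))**2/9 + (10 + 5*72) = (-12 + 2*sqrt(83))**2/9 + (10 + 360) = (-12 + 2*sqrt(83))**2/9 + 370 = 370 + (-12 + 2*sqrt(83))**2/9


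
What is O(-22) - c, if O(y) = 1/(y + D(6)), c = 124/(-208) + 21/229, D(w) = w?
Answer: 21051/47632 ≈ 0.44195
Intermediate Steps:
c = -6007/11908 (c = 124*(-1/208) + 21*(1/229) = -31/52 + 21/229 = -6007/11908 ≈ -0.50445)
O(y) = 1/(6 + y) (O(y) = 1/(y + 6) = 1/(6 + y))
O(-22) - c = 1/(6 - 22) - 1*(-6007/11908) = 1/(-16) + 6007/11908 = -1/16 + 6007/11908 = 21051/47632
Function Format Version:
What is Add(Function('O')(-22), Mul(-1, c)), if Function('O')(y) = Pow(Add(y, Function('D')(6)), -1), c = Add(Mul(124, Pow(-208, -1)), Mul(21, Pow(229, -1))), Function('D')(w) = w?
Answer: Rational(21051, 47632) ≈ 0.44195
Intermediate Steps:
c = Rational(-6007, 11908) (c = Add(Mul(124, Rational(-1, 208)), Mul(21, Rational(1, 229))) = Add(Rational(-31, 52), Rational(21, 229)) = Rational(-6007, 11908) ≈ -0.50445)
Function('O')(y) = Pow(Add(6, y), -1) (Function('O')(y) = Pow(Add(y, 6), -1) = Pow(Add(6, y), -1))
Add(Function('O')(-22), Mul(-1, c)) = Add(Pow(Add(6, -22), -1), Mul(-1, Rational(-6007, 11908))) = Add(Pow(-16, -1), Rational(6007, 11908)) = Add(Rational(-1, 16), Rational(6007, 11908)) = Rational(21051, 47632)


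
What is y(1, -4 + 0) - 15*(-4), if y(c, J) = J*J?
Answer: 76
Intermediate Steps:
y(c, J) = J²
y(1, -4 + 0) - 15*(-4) = (-4 + 0)² - 15*(-4) = (-4)² + 60 = 16 + 60 = 76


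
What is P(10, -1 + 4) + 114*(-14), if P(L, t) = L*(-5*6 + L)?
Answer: -1796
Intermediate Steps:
P(L, t) = L*(-30 + L)
P(10, -1 + 4) + 114*(-14) = 10*(-30 + 10) + 114*(-14) = 10*(-20) - 1596 = -200 - 1596 = -1796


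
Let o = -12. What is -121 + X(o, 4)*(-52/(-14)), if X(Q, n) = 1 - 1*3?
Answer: -899/7 ≈ -128.43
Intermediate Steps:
X(Q, n) = -2 (X(Q, n) = 1 - 3 = -2)
-121 + X(o, 4)*(-52/(-14)) = -121 - (-104)/(-14) = -121 - (-104)*(-1)/14 = -121 - 2*26/7 = -121 - 52/7 = -899/7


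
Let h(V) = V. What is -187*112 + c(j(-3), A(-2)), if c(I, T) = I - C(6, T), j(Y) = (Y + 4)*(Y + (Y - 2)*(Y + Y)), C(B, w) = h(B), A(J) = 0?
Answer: -20923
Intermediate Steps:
C(B, w) = B
j(Y) = (4 + Y)*(Y + 2*Y*(-2 + Y)) (j(Y) = (4 + Y)*(Y + (-2 + Y)*(2*Y)) = (4 + Y)*(Y + 2*Y*(-2 + Y)))
c(I, T) = -6 + I (c(I, T) = I - 1*6 = I - 6 = -6 + I)
-187*112 + c(j(-3), A(-2)) = -187*112 + (-6 - 3*(-12 + 2*(-3)**2 + 5*(-3))) = -20944 + (-6 - 3*(-12 + 2*9 - 15)) = -20944 + (-6 - 3*(-12 + 18 - 15)) = -20944 + (-6 - 3*(-9)) = -20944 + (-6 + 27) = -20944 + 21 = -20923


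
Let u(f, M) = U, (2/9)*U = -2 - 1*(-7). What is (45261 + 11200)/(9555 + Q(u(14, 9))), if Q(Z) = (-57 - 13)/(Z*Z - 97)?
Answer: 92426657/15641255 ≈ 5.9092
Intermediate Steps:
U = 45/2 (U = 9*(-2 - 1*(-7))/2 = 9*(-2 + 7)/2 = (9/2)*5 = 45/2 ≈ 22.500)
u(f, M) = 45/2
Q(Z) = -70/(-97 + Z**2) (Q(Z) = -70/(Z**2 - 97) = -70/(-97 + Z**2))
(45261 + 11200)/(9555 + Q(u(14, 9))) = (45261 + 11200)/(9555 - 70/(-97 + (45/2)**2)) = 56461/(9555 - 70/(-97 + 2025/4)) = 56461/(9555 - 70/1637/4) = 56461/(9555 - 70*4/1637) = 56461/(9555 - 280/1637) = 56461/(15641255/1637) = 56461*(1637/15641255) = 92426657/15641255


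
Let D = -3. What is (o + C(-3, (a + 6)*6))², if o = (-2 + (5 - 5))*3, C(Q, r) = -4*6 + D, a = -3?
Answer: 1089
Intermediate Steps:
C(Q, r) = -27 (C(Q, r) = -4*6 - 3 = -24 - 3 = -27)
o = -6 (o = (-2 + 0)*3 = -2*3 = -6)
(o + C(-3, (a + 6)*6))² = (-6 - 27)² = (-33)² = 1089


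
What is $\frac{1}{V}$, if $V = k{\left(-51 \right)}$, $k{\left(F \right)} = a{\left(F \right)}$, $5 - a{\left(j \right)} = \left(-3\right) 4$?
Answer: $\frac{1}{17} \approx 0.058824$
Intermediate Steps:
$a{\left(j \right)} = 17$ ($a{\left(j \right)} = 5 - \left(-3\right) 4 = 5 - -12 = 5 + 12 = 17$)
$k{\left(F \right)} = 17$
$V = 17$
$\frac{1}{V} = \frac{1}{17}$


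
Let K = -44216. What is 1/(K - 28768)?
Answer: -1/72984 ≈ -1.3702e-5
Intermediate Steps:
1/(K - 28768) = 1/(-44216 - 28768) = 1/(-72984) = -1/72984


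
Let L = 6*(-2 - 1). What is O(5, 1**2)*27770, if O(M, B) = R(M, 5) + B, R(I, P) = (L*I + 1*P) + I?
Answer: -2193830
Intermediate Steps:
L = -18 (L = 6*(-3) = -18)
R(I, P) = P - 17*I (R(I, P) = (-18*I + 1*P) + I = (-18*I + P) + I = (P - 18*I) + I = P - 17*I)
O(M, B) = 5 + B - 17*M (O(M, B) = (5 - 17*M) + B = 5 + B - 17*M)
O(5, 1**2)*27770 = (5 + 1**2 - 17*5)*27770 = (5 + 1 - 85)*27770 = -79*27770 = -2193830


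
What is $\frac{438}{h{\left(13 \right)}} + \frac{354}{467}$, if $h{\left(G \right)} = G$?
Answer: $\frac{209148}{6071} \approx 34.45$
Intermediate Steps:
$\frac{438}{h{\left(13 \right)}} + \frac{354}{467} = \frac{438}{13} + \frac{354}{467} = \frac{209148}{6071}$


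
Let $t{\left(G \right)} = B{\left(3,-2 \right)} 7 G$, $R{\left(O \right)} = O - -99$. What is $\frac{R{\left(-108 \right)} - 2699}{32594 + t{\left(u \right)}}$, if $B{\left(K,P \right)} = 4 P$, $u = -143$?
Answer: $- \frac{1354}{20301} \approx -0.066696$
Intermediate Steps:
$R{\left(O \right)} = 99 + O$ ($R{\left(O \right)} = O + 99 = 99 + O$)
$t{\left(G \right)} = - 56 G$ ($t{\left(G \right)} = 4 \left(-2\right) 7 G = \left(-8\right) 7 G = - 56 G$)
$\frac{R{\left(-108 \right)} - 2699}{32594 + t{\left(u \right)}} = \frac{\left(99 - 108\right) - 2699}{32594 - -8008} = \frac{-9 - 2699}{32594 + 8008} = - \frac{2708}{40602} = \left(-2708\right) \frac{1}{40602} = - \frac{1354}{20301}$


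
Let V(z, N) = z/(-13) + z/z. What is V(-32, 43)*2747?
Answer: 123615/13 ≈ 9508.8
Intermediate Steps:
V(z, N) = 1 - z/13 (V(z, N) = z*(-1/13) + 1 = -z/13 + 1 = 1 - z/13)
V(-32, 43)*2747 = (1 - 1/13*(-32))*2747 = (1 + 32/13)*2747 = (45/13)*2747 = 123615/13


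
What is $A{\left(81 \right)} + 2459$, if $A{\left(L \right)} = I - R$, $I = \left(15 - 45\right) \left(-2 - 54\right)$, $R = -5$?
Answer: $4144$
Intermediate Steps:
$I = 1680$ ($I = \left(-30\right) \left(-56\right) = 1680$)
$A{\left(L \right)} = 1685$ ($A{\left(L \right)} = 1680 - -5 = 1680 + 5 = 1685$)
$A{\left(81 \right)} + 2459 = 1685 + 2459 = 4144$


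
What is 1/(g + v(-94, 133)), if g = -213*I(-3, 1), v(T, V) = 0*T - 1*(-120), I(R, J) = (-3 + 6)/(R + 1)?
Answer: 2/879 ≈ 0.0022753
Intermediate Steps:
I(R, J) = 3/(1 + R)
v(T, V) = 120 (v(T, V) = 0 + 120 = 120)
g = 639/2 (g = -639/(1 - 3) = -639/(-2) = -639*(-1)/2 = -213*(-3/2) = 639/2 ≈ 319.50)
1/(g + v(-94, 133)) = 1/(639/2 + 120) = 1/(879/2) = 2/879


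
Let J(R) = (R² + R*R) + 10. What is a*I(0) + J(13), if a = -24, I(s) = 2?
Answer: 300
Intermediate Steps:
J(R) = 10 + 2*R² (J(R) = (R² + R²) + 10 = 2*R² + 10 = 10 + 2*R²)
a*I(0) + J(13) = -24*2 + (10 + 2*13²) = -48 + (10 + 2*169) = -48 + (10 + 338) = -48 + 348 = 300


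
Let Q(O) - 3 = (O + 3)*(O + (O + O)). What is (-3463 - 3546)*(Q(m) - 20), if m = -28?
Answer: -14599747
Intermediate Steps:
Q(O) = 3 + 3*O*(3 + O) (Q(O) = 3 + (O + 3)*(O + (O + O)) = 3 + (3 + O)*(O + 2*O) = 3 + (3 + O)*(3*O) = 3 + 3*O*(3 + O))
(-3463 - 3546)*(Q(m) - 20) = (-3463 - 3546)*((3 + 3*(-28)² + 9*(-28)) - 20) = -7009*((3 + 3*784 - 252) - 20) = -7009*((3 + 2352 - 252) - 20) = -7009*(2103 - 20) = -7009*2083 = -14599747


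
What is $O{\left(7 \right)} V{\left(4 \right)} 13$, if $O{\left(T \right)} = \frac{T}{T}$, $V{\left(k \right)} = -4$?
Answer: $-52$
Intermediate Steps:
$O{\left(T \right)} = 1$
$O{\left(7 \right)} V{\left(4 \right)} 13 = 1 \left(-4\right) 13 = \left(-4\right) 13 = -52$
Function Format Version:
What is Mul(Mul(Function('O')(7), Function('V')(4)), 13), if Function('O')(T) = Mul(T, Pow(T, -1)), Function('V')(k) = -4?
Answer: -52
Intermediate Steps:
Function('O')(T) = 1
Mul(Mul(Function('O')(7), Function('V')(4)), 13) = Mul(Mul(1, -4), 13) = Mul(-4, 13) = -52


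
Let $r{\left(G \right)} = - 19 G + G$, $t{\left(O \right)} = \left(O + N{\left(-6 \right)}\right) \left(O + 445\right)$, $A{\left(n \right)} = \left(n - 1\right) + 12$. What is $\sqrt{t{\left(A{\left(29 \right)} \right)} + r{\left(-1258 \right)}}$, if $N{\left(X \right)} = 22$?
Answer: $\sqrt{52714} \approx 229.6$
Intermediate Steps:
$A{\left(n \right)} = 11 + n$ ($A{\left(n \right)} = \left(-1 + n\right) + 12 = 11 + n$)
$t{\left(O \right)} = \left(22 + O\right) \left(445 + O\right)$ ($t{\left(O \right)} = \left(O + 22\right) \left(O + 445\right) = \left(22 + O\right) \left(445 + O\right)$)
$r{\left(G \right)} = - 18 G$
$\sqrt{t{\left(A{\left(29 \right)} \right)} + r{\left(-1258 \right)}} = \sqrt{\left(9790 + \left(11 + 29\right)^{2} + 467 \left(11 + 29\right)\right) - -22644} = \sqrt{\left(9790 + 40^{2} + 467 \cdot 40\right) + 22644} = \sqrt{\left(9790 + 1600 + 18680\right) + 22644} = \sqrt{30070 + 22644} = \sqrt{52714}$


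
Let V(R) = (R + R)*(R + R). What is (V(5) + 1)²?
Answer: 10201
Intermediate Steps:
V(R) = 4*R² (V(R) = (2*R)*(2*R) = 4*R²)
(V(5) + 1)² = (4*5² + 1)² = (4*25 + 1)² = (100 + 1)² = 101² = 10201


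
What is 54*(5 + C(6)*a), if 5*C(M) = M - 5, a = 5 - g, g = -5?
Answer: 378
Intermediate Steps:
a = 10 (a = 5 - 1*(-5) = 5 + 5 = 10)
C(M) = -1 + M/5 (C(M) = (M - 5)/5 = (-5 + M)/5 = -1 + M/5)
54*(5 + C(6)*a) = 54*(5 + (-1 + (⅕)*6)*10) = 54*(5 + (-1 + 6/5)*10) = 54*(5 + (⅕)*10) = 54*(5 + 2) = 54*7 = 378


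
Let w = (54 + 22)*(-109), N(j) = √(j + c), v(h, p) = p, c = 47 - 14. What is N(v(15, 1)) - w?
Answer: 8284 + √34 ≈ 8289.8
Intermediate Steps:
c = 33
N(j) = √(33 + j) (N(j) = √(j + 33) = √(33 + j))
w = -8284 (w = 76*(-109) = -8284)
N(v(15, 1)) - w = √(33 + 1) - 1*(-8284) = √34 + 8284 = 8284 + √34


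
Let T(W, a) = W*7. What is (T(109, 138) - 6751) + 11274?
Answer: 5286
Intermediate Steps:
T(W, a) = 7*W
(T(109, 138) - 6751) + 11274 = (7*109 - 6751) + 11274 = (763 - 6751) + 11274 = -5988 + 11274 = 5286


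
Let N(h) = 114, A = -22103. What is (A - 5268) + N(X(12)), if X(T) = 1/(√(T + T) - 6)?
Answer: -27257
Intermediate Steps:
X(T) = 1/(-6 + √2*√T) (X(T) = 1/(√(2*T) - 6) = 1/(√2*√T - 6) = 1/(-6 + √2*√T))
(A - 5268) + N(X(12)) = (-22103 - 5268) + 114 = -27371 + 114 = -27257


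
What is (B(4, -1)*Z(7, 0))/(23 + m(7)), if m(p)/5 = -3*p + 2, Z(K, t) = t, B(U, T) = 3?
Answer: 0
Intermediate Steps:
m(p) = 10 - 15*p (m(p) = 5*(-3*p + 2) = 5*(2 - 3*p) = 10 - 15*p)
(B(4, -1)*Z(7, 0))/(23 + m(7)) = (3*0)/(23 + (10 - 15*7)) = 0/(23 + (10 - 105)) = 0/(23 - 95) = 0/(-72) = 0*(-1/72) = 0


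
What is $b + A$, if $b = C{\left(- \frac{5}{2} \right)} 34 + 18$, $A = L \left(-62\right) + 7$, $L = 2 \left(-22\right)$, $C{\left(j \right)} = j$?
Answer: $2668$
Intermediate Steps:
$L = -44$
$A = 2735$ ($A = \left(-44\right) \left(-62\right) + 7 = 2728 + 7 = 2735$)
$b = -67$ ($b = - \frac{5}{2} \cdot 34 + 18 = \left(-5\right) \frac{1}{2} \cdot 34 + 18 = \left(- \frac{5}{2}\right) 34 + 18 = -85 + 18 = -67$)
$b + A = -67 + 2735 = 2668$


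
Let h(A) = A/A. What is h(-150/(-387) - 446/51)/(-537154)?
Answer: -1/537154 ≈ -1.8617e-6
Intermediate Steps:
h(A) = 1
h(-150/(-387) - 446/51)/(-537154) = 1/(-537154) = 1*(-1/537154) = -1/537154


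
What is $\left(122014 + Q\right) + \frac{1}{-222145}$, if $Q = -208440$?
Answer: $- \frac{19199103771}{222145} \approx -86426.0$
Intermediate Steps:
$\left(122014 + Q\right) + \frac{1}{-222145} = \left(122014 - 208440\right) + \frac{1}{-222145} = -86426 - \frac{1}{222145} = - \frac{19199103771}{222145}$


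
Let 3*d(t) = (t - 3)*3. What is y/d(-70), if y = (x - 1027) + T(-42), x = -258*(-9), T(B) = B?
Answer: -1253/73 ≈ -17.164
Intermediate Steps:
x = 2322
d(t) = -3 + t (d(t) = ((t - 3)*3)/3 = ((-3 + t)*3)/3 = (-9 + 3*t)/3 = -3 + t)
y = 1253 (y = (2322 - 1027) - 42 = 1295 - 42 = 1253)
y/d(-70) = 1253/(-3 - 70) = 1253/(-73) = 1253*(-1/73) = -1253/73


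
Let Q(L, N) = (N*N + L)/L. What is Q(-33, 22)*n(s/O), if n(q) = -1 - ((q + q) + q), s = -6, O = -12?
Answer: 205/6 ≈ 34.167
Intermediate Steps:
Q(L, N) = (L + N**2)/L (Q(L, N) = (N**2 + L)/L = (L + N**2)/L)
n(q) = -1 - 3*q (n(q) = -1 - (2*q + q) = -1 - 3*q)
Q(-33, 22)*n(s/O) = ((-33 + 22**2)/(-33))*(-1 - (-18)/(-12)) = (-(-33 + 484)/33)*(-1 - (-18)*(-1)/12) = (-1/33*451)*(-1 - 3*1/2) = -41*(-1 - 3/2)/3 = -41/3*(-5/2) = 205/6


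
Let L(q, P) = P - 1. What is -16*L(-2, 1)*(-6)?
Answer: 0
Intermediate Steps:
L(q, P) = -1 + P
-16*L(-2, 1)*(-6) = -16*(-1 + 1)*(-6) = -16*0*(-6) = 0*(-6) = 0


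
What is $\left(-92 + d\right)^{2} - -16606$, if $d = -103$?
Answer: $54631$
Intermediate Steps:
$\left(-92 + d\right)^{2} - -16606 = \left(-92 - 103\right)^{2} - -16606 = \left(-195\right)^{2} + 16606 = 38025 + 16606 = 54631$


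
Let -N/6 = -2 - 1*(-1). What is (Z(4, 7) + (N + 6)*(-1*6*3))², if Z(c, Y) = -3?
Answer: 47961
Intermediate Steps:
N = 6 (N = -6*(-2 - 1*(-1)) = -6*(-2 + 1) = -6*(-1) = 6)
(Z(4, 7) + (N + 6)*(-1*6*3))² = (-3 + (6 + 6)*(-1*6*3))² = (-3 + 12*(-6*3))² = (-3 + 12*(-18))² = (-3 - 216)² = (-219)² = 47961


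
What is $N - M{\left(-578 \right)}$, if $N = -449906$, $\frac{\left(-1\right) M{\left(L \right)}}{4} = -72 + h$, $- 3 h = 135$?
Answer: $-450374$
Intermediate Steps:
$h = -45$ ($h = \left(- \frac{1}{3}\right) 135 = -45$)
$M{\left(L \right)} = 468$ ($M{\left(L \right)} = - 4 \left(-72 - 45\right) = \left(-4\right) \left(-117\right) = 468$)
$N - M{\left(-578 \right)} = -449906 - 468 = -450374$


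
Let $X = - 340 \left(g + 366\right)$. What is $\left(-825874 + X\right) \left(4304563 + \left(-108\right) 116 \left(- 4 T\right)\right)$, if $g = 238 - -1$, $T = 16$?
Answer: $-5267583052770$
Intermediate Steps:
$g = 239$ ($g = 238 + 1 = 239$)
$X = -205700$ ($X = - 340 \left(239 + 366\right) = \left(-340\right) 605 = -205700$)
$\left(-825874 + X\right) \left(4304563 + \left(-108\right) 116 \left(- 4 T\right)\right) = \left(-825874 - 205700\right) \left(4304563 + \left(-108\right) 116 \left(\left(-4\right) 16\right)\right) = - 1031574 \left(4304563 - -801792\right) = - 1031574 \left(4304563 + 801792\right) = \left(-1031574\right) 5106355 = -5267583052770$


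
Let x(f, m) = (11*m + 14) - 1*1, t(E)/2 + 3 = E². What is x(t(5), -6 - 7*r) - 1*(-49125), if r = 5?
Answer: 48687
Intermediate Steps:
t(E) = -6 + 2*E²
x(f, m) = 13 + 11*m (x(f, m) = (14 + 11*m) - 1 = 13 + 11*m)
x(t(5), -6 - 7*r) - 1*(-49125) = (13 + 11*(-6 - 7*5)) - 1*(-49125) = (13 + 11*(-6 - 35)) + 49125 = (13 + 11*(-41)) + 49125 = (13 - 451) + 49125 = -438 + 49125 = 48687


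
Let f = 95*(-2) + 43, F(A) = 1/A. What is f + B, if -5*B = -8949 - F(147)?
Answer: 1207459/735 ≈ 1642.8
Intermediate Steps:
f = -147 (f = -190 + 43 = -147)
B = 1315504/735 (B = -(-8949 - 1/147)/5 = -1/5*(-1315504/147) = 1315504/735 ≈ 1789.8)
f + B = -147 + 1315504/735 = 1207459/735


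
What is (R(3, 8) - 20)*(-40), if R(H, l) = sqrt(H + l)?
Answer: 800 - 40*sqrt(11) ≈ 667.33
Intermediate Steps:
(R(3, 8) - 20)*(-40) = (sqrt(3 + 8) - 20)*(-40) = (sqrt(11) - 20)*(-40) = (-20 + sqrt(11))*(-40) = 800 - 40*sqrt(11)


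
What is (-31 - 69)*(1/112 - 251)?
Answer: 702775/28 ≈ 25099.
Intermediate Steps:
(-31 - 69)*(1/112 - 251) = -100*(1/112 - 251) = -100*(-28111/112) = 702775/28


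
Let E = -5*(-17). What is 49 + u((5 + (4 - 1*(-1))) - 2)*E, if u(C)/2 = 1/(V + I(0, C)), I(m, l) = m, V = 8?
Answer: 281/4 ≈ 70.250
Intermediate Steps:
E = 85
u(C) = ¼ (u(C) = 2/(8 + 0) = 2/8 = 2*(⅛) = ¼)
49 + u((5 + (4 - 1*(-1))) - 2)*E = 49 + (¼)*85 = 49 + 85/4 = 281/4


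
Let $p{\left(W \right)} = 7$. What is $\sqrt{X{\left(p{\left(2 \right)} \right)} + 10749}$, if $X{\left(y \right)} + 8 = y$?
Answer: $2 \sqrt{2687} \approx 103.67$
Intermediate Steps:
$X{\left(y \right)} = -8 + y$
$\sqrt{X{\left(p{\left(2 \right)} \right)} + 10749} = \sqrt{\left(-8 + 7\right) + 10749} = \sqrt{-1 + 10749} = \sqrt{10748} = 2 \sqrt{2687}$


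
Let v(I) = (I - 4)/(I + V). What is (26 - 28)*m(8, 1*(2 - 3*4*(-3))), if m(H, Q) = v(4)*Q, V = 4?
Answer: 0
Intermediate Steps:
v(I) = (-4 + I)/(4 + I) (v(I) = (I - 4)/(I + 4) = (-4 + I)/(4 + I))
m(H, Q) = 0 (m(H, Q) = ((-4 + 4)/(4 + 4))*Q = (0/8)*Q = ((⅛)*0)*Q = 0*Q = 0)
(26 - 28)*m(8, 1*(2 - 3*4*(-3))) = (26 - 28)*0 = -2*0 = 0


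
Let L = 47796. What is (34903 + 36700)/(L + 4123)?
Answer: 10229/7417 ≈ 1.3791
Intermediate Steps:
(34903 + 36700)/(L + 4123) = (34903 + 36700)/(47796 + 4123) = 71603/51919 = 71603*(1/51919) = 10229/7417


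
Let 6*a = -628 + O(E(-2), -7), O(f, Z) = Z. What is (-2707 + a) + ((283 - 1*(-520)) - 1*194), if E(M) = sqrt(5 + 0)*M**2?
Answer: -13223/6 ≈ -2203.8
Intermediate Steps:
E(M) = sqrt(5)*M**2
a = -635/6 (a = (-628 - 7)/6 = (1/6)*(-635) = -635/6 ≈ -105.83)
(-2707 + a) + ((283 - 1*(-520)) - 1*194) = (-2707 - 635/6) + ((283 - 1*(-520)) - 1*194) = -16877/6 + ((283 + 520) - 194) = -16877/6 + (803 - 194) = -16877/6 + 609 = -13223/6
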